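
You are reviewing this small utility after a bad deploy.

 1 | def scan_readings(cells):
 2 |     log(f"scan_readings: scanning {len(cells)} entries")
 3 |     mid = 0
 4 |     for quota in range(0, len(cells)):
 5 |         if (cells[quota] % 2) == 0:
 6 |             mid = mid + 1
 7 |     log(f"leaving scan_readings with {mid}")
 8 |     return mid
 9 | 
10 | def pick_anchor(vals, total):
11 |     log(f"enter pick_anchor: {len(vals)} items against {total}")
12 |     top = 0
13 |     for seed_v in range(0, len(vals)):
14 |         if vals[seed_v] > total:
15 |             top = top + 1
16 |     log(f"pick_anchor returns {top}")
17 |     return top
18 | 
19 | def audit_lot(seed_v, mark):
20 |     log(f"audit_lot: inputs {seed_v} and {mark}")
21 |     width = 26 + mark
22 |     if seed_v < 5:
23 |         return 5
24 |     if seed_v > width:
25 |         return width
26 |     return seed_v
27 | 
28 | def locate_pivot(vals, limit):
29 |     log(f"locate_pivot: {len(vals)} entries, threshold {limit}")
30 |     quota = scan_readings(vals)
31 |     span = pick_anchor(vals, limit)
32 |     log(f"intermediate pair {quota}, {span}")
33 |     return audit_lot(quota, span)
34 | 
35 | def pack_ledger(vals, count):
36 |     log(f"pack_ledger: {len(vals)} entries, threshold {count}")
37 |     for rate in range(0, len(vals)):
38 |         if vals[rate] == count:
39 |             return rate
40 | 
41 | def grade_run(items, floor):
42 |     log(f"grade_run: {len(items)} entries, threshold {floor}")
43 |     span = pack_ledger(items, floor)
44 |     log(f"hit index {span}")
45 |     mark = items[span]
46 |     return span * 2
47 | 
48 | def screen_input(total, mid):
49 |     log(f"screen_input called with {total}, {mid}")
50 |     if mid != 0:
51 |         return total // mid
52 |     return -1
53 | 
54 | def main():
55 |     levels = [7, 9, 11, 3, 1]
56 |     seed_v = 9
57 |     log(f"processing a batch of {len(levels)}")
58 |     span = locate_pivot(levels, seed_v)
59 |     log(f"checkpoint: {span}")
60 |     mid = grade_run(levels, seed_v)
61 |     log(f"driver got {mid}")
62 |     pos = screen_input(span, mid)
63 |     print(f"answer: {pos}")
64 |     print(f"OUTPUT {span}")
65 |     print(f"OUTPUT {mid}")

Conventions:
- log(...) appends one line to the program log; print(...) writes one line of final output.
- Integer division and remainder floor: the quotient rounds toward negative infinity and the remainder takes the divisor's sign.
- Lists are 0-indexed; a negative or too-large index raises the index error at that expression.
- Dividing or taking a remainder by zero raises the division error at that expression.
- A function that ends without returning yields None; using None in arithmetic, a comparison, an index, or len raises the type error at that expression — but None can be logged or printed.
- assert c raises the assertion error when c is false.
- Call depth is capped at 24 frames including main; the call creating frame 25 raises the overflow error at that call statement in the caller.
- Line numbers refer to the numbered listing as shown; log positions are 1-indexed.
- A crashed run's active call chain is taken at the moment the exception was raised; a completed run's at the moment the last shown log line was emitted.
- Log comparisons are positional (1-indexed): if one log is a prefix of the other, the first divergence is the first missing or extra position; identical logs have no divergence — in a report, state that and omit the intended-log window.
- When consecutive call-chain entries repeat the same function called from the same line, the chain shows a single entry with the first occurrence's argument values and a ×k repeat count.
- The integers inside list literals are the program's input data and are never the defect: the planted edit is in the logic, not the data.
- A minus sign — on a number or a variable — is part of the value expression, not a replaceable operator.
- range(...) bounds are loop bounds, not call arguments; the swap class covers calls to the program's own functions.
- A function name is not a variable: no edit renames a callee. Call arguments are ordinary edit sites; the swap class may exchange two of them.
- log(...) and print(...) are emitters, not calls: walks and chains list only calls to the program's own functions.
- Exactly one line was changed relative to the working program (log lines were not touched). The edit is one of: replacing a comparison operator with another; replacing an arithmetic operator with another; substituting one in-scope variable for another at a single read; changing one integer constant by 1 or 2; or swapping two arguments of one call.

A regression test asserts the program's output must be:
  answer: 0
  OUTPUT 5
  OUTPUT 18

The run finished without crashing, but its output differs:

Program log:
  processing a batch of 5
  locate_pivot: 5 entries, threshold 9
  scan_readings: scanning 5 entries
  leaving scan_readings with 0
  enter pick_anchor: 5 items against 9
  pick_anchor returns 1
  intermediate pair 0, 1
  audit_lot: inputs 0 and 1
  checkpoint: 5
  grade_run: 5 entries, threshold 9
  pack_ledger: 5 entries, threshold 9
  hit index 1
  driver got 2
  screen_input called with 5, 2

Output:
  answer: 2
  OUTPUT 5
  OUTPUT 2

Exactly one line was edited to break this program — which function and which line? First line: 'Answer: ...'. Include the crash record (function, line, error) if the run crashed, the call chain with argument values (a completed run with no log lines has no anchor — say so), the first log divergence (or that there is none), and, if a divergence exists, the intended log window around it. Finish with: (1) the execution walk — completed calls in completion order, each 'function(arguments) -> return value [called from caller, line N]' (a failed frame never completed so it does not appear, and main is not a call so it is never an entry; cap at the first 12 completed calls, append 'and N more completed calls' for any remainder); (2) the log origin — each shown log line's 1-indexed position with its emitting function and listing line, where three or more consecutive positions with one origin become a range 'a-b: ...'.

Answer: the defect is in grade_run at line 46.
The tell: The earliest visible damage is log position 13 — 'driver got 2' rather than the intended 'driver got 18'.
Call chain: main -> screen_input(5, 2) (called at line 62).
First divergence: position 13 — the shown line 'driver got 2' should read 'driver got 18'.
Intended log window:
  11: pack_ledger: 5 entries, threshold 9
  12: hit index 1
  13: driver got 18
  14: screen_input called with 5, 18
Execution walk:
  scan_readings([7, 9, 11, 3, 1]) -> 0  [called from locate_pivot, line 30]
  pick_anchor([7, 9, 11, 3, 1], 9) -> 1  [called from locate_pivot, line 31]
  audit_lot(0, 1) -> 5  [called from locate_pivot, line 33]
  locate_pivot([7, 9, 11, 3, 1], 9) -> 5  [called from main, line 58]
  pack_ledger([7, 9, 11, 3, 1], 9) -> 1  [called from grade_run, line 43]
  grade_run([7, 9, 11, 3, 1], 9) -> 2  [called from main, line 60]
  screen_input(5, 2) -> 2  [called from main, line 62]
Log origin:
  1: from main, line 57
  2: from locate_pivot, line 29
  3: from scan_readings, line 2
  4: from scan_readings, line 7
  5: from pick_anchor, line 11
  6: from pick_anchor, line 16
  7: from locate_pivot, line 32
  8: from audit_lot, line 20
  9: from main, line 59
  10: from grade_run, line 42
  11: from pack_ledger, line 36
  12: from grade_run, line 44
  13: from main, line 61
  14: from screen_input, line 49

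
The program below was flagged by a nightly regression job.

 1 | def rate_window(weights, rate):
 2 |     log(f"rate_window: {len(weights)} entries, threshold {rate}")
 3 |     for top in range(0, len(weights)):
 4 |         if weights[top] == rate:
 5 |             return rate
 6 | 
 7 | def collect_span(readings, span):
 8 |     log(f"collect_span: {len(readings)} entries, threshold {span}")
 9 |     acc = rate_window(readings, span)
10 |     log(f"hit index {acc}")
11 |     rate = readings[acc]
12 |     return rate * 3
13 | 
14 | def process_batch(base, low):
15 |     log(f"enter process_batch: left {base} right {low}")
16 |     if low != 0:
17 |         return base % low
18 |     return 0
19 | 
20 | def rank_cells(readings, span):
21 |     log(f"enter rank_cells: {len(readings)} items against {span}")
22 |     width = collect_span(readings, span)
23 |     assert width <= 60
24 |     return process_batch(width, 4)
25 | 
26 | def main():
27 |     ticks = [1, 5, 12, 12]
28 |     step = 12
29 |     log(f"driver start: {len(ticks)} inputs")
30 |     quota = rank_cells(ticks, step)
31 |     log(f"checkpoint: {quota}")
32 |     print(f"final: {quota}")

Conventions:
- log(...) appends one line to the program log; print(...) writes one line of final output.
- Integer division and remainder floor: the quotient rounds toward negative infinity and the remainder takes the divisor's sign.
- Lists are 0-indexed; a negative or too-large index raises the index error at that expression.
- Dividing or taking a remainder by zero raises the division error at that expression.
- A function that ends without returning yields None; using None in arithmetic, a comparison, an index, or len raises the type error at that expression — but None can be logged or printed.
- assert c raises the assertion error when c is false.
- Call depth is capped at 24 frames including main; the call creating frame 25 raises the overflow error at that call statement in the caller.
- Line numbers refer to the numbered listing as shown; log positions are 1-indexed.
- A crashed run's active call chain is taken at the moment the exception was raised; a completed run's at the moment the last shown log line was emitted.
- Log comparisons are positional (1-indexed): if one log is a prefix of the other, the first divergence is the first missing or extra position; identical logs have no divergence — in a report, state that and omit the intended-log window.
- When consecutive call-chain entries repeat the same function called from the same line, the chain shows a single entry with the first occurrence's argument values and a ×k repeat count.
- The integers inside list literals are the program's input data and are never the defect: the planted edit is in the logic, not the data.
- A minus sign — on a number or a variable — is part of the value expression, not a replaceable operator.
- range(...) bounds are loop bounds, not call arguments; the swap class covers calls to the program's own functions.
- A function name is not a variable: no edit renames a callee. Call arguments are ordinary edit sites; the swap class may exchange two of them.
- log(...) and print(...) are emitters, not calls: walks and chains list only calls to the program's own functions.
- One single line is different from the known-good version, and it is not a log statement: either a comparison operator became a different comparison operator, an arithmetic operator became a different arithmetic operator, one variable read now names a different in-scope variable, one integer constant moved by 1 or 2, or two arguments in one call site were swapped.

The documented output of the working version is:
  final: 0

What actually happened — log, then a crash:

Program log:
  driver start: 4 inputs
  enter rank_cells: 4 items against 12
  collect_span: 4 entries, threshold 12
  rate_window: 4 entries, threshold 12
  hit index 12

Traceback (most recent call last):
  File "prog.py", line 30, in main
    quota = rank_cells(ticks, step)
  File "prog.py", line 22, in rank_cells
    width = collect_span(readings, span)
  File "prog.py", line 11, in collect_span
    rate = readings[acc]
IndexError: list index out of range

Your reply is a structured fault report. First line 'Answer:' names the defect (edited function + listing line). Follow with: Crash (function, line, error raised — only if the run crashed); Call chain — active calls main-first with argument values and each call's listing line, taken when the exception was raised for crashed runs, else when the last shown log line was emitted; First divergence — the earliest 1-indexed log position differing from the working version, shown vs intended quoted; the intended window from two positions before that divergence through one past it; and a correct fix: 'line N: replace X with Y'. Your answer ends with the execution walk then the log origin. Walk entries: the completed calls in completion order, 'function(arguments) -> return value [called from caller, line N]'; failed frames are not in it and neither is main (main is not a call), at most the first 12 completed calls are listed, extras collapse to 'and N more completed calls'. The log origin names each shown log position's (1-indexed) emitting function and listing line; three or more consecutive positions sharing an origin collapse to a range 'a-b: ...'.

Answer: the defect is in rate_window at line 5.
Key fact: The log first diverges at position 5: the faulty run prints 'hit index 12' where the working version prints 'hit index 2'.
Crash: collect_span, line 11, IndexError.
Call chain: main -> rank_cells([1, 5, 12, 12], 12) (called at line 30) -> collect_span([1, 5, 12, 12], 12) (called at line 22).
First divergence: position 5 — the shown line 'hit index 12' should read 'hit index 2'.
Intended log window:
  3: collect_span: 4 entries, threshold 12
  4: rate_window: 4 entries, threshold 12
  5: hit index 2
  6: enter process_batch: left 36 right 4
Execution walk:
  rate_window([1, 5, 12, 12], 12) -> 12  [called from collect_span, line 9]
Origin of each log line:
  1: emitted by main (line 29)
  2: emitted by rank_cells (line 21)
  3: emitted by collect_span (line 8)
  4: emitted by rate_window (line 2)
  5: emitted by collect_span (line 10)
A correct fix: line 5: replace `rate` with `top`.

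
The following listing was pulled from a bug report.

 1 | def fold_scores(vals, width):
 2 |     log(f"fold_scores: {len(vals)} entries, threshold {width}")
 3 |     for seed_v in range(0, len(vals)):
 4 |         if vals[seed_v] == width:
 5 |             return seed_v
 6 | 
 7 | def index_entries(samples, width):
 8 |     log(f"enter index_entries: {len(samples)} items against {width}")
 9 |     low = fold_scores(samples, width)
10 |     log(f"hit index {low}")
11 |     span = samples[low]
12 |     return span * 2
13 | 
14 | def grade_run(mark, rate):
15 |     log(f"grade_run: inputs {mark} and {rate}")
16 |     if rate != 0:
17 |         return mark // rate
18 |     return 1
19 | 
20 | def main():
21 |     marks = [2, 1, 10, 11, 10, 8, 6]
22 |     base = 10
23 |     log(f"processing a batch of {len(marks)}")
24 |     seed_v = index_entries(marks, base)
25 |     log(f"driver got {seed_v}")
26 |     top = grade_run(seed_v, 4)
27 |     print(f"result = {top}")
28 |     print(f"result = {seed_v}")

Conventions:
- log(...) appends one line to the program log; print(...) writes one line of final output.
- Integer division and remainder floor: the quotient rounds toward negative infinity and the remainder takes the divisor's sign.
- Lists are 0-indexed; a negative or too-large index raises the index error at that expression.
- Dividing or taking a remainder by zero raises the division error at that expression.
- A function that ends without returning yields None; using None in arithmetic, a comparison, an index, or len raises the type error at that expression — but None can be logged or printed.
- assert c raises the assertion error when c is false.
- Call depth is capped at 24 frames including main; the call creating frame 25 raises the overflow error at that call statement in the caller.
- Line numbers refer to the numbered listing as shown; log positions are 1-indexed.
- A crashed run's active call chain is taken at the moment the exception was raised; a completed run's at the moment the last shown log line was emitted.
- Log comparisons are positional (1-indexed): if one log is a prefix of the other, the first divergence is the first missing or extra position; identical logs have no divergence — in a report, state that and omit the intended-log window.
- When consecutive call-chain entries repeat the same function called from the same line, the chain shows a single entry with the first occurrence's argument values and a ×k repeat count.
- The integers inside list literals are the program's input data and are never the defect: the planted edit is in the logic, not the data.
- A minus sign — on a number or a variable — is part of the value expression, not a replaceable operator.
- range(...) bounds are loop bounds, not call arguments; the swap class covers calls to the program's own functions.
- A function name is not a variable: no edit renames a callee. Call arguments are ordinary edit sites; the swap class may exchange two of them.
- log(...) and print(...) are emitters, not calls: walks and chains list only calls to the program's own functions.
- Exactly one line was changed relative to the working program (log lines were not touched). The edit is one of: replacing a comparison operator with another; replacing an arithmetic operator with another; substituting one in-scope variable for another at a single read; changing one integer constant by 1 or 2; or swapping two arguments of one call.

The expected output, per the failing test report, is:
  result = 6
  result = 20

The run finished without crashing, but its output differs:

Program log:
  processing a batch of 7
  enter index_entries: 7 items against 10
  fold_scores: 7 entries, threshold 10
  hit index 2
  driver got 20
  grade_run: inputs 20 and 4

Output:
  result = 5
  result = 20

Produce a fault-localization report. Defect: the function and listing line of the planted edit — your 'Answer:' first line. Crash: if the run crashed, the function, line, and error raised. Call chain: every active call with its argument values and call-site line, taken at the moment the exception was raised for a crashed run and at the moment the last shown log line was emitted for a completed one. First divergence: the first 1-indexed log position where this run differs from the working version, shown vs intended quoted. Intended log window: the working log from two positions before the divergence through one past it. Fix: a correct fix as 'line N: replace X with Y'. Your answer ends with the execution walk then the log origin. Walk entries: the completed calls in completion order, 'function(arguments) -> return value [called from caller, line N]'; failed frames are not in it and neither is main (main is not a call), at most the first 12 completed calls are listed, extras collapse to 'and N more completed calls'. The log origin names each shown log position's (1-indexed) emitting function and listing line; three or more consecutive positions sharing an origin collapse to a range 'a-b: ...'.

Answer: the defect is in main at line 26.
Key observation: Log line 6 is where behavior first shows: 'grade_run: inputs 20 and 4' appears instead of 'grade_run: inputs 20 and 3'.
Call chain: main -> grade_run(20, 4) (called at line 26).
First divergence: at position 6 the run shows 'grade_run: inputs 20 and 4' where the working version logs 'grade_run: inputs 20 and 3'.
Intended log window:
  4: hit index 2
  5: driver got 20
  6: grade_run: inputs 20 and 3
Execution walk:
  fold_scores([2, 1, 10, 11, 10, 8, 6], 10) -> 2  [called from index_entries, line 9]
  index_entries([2, 1, 10, 11, 10, 8, 6], 10) -> 20  [called from main, line 24]
  grade_run(20, 4) -> 5  [called from main, line 26]
Log origin:
  1 — main, line 23
  2 — index_entries, line 8
  3 — fold_scores, line 2
  4 — index_entries, line 10
  5 — main, line 25
  6 — grade_run, line 15
A correct fix: line 26: replace `4` with `3`.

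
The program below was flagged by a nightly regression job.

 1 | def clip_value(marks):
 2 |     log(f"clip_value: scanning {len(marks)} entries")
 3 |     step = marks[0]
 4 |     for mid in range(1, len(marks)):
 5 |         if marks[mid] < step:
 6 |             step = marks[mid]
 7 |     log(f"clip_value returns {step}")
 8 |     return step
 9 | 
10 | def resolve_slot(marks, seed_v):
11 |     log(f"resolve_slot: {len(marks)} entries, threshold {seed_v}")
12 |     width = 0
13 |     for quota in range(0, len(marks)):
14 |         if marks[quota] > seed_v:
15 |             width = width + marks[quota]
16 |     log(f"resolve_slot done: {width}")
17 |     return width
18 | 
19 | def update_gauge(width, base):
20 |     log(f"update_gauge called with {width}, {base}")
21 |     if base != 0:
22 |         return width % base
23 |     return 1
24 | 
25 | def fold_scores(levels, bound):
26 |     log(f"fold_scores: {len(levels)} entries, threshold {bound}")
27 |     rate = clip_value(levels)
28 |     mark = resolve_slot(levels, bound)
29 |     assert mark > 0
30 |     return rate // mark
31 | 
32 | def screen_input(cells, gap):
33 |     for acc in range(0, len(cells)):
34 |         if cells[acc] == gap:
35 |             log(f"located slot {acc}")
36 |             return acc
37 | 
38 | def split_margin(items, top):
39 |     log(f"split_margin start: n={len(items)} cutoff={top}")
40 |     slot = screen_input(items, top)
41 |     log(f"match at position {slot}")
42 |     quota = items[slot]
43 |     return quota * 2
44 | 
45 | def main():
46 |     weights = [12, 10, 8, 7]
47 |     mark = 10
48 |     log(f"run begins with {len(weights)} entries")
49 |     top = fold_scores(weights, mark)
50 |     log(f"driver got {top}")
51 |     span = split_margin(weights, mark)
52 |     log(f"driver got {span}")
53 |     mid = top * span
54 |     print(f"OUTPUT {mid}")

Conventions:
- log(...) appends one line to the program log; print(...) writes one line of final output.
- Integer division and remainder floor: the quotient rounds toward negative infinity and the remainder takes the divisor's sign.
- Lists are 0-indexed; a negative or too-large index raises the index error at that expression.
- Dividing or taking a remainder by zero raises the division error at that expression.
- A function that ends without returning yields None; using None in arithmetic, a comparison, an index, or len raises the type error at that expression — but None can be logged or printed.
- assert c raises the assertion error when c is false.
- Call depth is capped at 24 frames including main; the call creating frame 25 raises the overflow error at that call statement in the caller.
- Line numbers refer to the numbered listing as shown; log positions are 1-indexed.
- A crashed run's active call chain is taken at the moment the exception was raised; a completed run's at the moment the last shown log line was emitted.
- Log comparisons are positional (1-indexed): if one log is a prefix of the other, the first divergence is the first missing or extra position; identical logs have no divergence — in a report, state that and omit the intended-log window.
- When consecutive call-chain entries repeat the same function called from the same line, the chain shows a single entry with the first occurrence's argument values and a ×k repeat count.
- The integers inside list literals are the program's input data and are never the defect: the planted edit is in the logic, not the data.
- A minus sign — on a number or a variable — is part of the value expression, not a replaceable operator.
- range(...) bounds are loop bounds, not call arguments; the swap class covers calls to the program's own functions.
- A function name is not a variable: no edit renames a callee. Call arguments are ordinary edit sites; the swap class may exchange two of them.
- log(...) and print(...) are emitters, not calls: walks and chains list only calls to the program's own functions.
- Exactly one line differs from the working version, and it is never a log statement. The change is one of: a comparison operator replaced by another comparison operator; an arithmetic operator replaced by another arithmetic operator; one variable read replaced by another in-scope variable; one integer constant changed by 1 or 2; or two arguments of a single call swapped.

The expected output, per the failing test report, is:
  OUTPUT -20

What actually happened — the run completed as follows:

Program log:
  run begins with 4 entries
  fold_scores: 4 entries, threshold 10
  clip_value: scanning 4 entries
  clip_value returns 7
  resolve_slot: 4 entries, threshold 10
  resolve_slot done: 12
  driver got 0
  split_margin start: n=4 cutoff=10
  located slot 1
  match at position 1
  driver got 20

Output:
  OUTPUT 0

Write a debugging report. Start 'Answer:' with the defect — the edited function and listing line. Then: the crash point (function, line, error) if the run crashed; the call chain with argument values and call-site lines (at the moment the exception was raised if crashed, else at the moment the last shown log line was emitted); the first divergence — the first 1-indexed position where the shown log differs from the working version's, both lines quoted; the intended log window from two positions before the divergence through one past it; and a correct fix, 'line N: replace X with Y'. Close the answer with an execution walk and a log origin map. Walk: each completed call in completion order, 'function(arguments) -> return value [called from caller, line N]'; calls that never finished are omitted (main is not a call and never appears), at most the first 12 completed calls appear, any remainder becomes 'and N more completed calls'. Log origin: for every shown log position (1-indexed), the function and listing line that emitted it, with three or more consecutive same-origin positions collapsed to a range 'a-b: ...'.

Answer: the defect is in main at line 53.
Key observation: Log streams are identical — the defect surfaces only in the printed output.
Call chain: main.
First divergence: there is none — every log position agrees.
Execution walk:
  clip_value([12, 10, 8, 7]) -> 7  [called from fold_scores, line 27]
  resolve_slot([12, 10, 8, 7], 10) -> 12  [called from fold_scores, line 28]
  fold_scores([12, 10, 8, 7], 10) -> 0  [called from main, line 49]
  screen_input([12, 10, 8, 7], 10) -> 1  [called from split_margin, line 40]
  split_margin([12, 10, 8, 7], 10) -> 20  [called from main, line 51]
Log origins:
  1: logged in main at line 48
  2: logged in fold_scores at line 26
  3: logged in clip_value at line 2
  4: logged in clip_value at line 7
  5: logged in resolve_slot at line 11
  6: logged in resolve_slot at line 16
  7: logged in main at line 50
  8: logged in split_margin at line 39
  9: logged in screen_input at line 35
  10: logged in split_margin at line 41
  11: logged in main at line 52
A correct fix: line 53: replace `*` with `-`.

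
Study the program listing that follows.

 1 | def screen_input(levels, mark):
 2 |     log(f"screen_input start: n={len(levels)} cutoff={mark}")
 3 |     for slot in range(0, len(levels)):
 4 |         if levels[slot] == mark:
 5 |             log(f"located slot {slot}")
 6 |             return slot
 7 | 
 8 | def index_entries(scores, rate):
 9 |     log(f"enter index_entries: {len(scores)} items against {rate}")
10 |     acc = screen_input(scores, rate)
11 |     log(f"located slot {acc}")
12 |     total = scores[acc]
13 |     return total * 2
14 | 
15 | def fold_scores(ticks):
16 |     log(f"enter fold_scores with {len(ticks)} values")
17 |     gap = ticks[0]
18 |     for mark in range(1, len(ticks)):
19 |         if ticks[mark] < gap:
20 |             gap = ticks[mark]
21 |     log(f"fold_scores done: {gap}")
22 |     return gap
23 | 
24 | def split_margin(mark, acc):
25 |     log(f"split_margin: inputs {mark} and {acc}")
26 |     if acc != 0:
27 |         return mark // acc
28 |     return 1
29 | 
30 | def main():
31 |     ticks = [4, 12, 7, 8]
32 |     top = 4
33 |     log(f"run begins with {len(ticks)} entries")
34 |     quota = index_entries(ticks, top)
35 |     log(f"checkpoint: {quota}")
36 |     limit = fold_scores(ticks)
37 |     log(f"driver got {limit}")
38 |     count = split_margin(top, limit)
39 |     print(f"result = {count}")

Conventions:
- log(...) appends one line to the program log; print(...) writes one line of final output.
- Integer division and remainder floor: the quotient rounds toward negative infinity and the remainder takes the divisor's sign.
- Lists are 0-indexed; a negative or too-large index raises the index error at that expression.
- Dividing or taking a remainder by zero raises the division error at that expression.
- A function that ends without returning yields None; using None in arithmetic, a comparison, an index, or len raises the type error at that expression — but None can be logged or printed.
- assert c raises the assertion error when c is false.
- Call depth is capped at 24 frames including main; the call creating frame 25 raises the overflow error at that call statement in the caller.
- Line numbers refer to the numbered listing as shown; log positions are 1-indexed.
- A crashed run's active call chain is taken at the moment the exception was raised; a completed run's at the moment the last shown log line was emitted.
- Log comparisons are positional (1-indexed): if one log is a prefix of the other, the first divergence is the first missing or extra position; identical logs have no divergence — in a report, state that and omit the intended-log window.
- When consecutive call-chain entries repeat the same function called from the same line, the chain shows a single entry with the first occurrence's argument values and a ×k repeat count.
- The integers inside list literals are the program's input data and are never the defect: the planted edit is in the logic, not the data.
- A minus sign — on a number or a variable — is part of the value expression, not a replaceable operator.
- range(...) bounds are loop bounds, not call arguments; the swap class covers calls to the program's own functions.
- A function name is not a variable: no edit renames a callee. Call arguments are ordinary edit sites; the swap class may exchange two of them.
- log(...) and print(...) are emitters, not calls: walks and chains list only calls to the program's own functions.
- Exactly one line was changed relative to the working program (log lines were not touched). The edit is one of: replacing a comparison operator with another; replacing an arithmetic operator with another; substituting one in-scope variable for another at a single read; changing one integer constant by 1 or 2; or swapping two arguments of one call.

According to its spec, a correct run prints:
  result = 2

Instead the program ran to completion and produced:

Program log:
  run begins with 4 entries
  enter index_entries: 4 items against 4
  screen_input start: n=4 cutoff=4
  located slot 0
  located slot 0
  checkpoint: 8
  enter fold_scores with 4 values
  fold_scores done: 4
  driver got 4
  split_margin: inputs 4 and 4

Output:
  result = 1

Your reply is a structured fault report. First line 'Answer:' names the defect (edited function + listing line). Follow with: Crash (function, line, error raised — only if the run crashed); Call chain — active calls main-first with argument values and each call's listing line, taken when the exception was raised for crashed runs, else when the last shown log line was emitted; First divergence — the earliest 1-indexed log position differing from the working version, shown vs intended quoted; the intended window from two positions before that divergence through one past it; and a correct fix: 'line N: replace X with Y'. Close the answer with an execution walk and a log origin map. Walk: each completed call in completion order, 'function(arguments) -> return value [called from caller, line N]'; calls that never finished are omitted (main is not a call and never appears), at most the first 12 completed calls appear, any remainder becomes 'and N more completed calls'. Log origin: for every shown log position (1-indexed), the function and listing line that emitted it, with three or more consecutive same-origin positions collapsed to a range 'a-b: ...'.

Answer: the defect is in main at line 38.
Key observation: At log position 10 the runs split — shown 'split_margin: inputs 4 and 4', but the working version logs 'split_margin: inputs 8 and 4'.
Call chain: main -> split_margin(4, 4) (called at line 38).
First divergence: at position 10 the run shows 'split_margin: inputs 4 and 4' where the working version logs 'split_margin: inputs 8 and 4'.
Intended log window:
  8: fold_scores done: 4
  9: driver got 4
  10: split_margin: inputs 8 and 4
Execution walk:
  screen_input([4, 12, 7, 8], 4) -> 0  [called from index_entries, line 10]
  index_entries([4, 12, 7, 8], 4) -> 8  [called from main, line 34]
  fold_scores([4, 12, 7, 8]) -> 4  [called from main, line 36]
  split_margin(4, 4) -> 1  [called from main, line 38]
Log line origins:
  1: emitted by main (line 33)
  2: emitted by index_entries (line 9)
  3: emitted by screen_input (line 2)
  4: emitted by screen_input (line 5)
  5: emitted by index_entries (line 11)
  6: emitted by main (line 35)
  7: emitted by fold_scores (line 16)
  8: emitted by fold_scores (line 21)
  9: emitted by main (line 37)
  10: emitted by split_margin (line 25)
A correct fix: line 38: replace `top` with `quota`.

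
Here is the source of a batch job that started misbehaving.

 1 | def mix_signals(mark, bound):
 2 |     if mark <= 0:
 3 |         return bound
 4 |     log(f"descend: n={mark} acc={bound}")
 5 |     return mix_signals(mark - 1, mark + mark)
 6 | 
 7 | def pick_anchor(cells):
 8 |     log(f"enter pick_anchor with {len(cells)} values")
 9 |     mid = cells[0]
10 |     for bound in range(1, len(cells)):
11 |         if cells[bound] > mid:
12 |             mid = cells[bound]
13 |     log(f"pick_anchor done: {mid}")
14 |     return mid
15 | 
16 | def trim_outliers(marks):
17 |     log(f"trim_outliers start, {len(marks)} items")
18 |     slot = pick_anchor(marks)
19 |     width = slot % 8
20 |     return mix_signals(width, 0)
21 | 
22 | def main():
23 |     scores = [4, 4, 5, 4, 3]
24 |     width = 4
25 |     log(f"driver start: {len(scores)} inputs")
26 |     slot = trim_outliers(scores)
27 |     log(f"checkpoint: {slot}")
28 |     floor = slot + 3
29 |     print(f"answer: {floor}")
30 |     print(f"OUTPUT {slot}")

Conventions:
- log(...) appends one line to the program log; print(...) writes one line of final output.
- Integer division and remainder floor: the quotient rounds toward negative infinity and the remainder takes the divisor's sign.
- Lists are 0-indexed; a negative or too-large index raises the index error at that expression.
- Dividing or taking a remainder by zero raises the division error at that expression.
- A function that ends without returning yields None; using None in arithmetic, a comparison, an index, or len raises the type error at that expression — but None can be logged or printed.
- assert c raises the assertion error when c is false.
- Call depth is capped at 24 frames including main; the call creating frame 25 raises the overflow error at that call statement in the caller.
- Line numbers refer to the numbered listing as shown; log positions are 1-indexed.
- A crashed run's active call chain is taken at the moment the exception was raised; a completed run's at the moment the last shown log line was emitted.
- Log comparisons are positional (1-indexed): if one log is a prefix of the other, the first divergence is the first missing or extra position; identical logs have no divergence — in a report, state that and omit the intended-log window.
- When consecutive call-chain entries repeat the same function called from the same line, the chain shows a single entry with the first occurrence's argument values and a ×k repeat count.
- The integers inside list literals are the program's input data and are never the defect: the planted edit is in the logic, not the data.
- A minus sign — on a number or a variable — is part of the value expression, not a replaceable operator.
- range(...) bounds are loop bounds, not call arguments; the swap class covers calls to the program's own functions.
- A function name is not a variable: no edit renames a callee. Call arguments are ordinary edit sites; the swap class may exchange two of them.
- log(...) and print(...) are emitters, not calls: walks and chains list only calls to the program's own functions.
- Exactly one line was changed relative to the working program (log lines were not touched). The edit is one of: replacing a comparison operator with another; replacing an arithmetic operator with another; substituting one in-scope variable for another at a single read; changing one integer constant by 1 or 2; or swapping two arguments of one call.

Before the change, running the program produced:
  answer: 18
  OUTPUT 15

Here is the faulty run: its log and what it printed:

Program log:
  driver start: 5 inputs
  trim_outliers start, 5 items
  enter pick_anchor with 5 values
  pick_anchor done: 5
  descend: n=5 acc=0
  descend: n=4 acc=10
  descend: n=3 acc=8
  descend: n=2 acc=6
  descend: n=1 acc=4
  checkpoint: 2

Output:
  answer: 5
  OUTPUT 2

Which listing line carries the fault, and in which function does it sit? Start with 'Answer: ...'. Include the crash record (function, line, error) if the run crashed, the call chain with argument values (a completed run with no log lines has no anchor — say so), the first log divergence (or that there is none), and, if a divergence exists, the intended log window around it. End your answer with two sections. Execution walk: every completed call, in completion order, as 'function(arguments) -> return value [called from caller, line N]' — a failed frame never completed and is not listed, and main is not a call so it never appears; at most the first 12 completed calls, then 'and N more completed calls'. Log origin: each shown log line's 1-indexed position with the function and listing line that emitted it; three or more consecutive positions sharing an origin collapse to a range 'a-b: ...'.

Answer: the defect is in mix_signals at line 5.
The tell: Position 6 is the first bad log line: 'descend: n=4 acc=10' should read 'descend: n=4 acc=5'.
Call chain: main.
First divergence: position 6 — the shown line 'descend: n=4 acc=10' should read 'descend: n=4 acc=5'.
Intended log window:
  4: pick_anchor done: 5
  5: descend: n=5 acc=0
  6: descend: n=4 acc=5
  7: descend: n=3 acc=9
Execution walk:
  pick_anchor([4, 4, 5, 4, 3]) -> 5  [called from trim_outliers, line 18]
  mix_signals(0, 2) -> 2  [called from mix_signals, line 5]
  mix_signals(1, 4) -> 2  [called from mix_signals, line 5]
  mix_signals(2, 6) -> 2  [called from mix_signals, line 5]
  mix_signals(3, 8) -> 2  [called from mix_signals, line 5]
  mix_signals(4, 10) -> 2  [called from mix_signals, line 5]
  mix_signals(5, 0) -> 2  [called from trim_outliers, line 20]
  trim_outliers([4, 4, 5, 4, 3]) -> 2  [called from main, line 26]
Log line origins:
  1: from main, line 25
  2: from trim_outliers, line 17
  3: from pick_anchor, line 8
  4: from pick_anchor, line 13
  5-9: from mix_signals, line 4
  10: from main, line 27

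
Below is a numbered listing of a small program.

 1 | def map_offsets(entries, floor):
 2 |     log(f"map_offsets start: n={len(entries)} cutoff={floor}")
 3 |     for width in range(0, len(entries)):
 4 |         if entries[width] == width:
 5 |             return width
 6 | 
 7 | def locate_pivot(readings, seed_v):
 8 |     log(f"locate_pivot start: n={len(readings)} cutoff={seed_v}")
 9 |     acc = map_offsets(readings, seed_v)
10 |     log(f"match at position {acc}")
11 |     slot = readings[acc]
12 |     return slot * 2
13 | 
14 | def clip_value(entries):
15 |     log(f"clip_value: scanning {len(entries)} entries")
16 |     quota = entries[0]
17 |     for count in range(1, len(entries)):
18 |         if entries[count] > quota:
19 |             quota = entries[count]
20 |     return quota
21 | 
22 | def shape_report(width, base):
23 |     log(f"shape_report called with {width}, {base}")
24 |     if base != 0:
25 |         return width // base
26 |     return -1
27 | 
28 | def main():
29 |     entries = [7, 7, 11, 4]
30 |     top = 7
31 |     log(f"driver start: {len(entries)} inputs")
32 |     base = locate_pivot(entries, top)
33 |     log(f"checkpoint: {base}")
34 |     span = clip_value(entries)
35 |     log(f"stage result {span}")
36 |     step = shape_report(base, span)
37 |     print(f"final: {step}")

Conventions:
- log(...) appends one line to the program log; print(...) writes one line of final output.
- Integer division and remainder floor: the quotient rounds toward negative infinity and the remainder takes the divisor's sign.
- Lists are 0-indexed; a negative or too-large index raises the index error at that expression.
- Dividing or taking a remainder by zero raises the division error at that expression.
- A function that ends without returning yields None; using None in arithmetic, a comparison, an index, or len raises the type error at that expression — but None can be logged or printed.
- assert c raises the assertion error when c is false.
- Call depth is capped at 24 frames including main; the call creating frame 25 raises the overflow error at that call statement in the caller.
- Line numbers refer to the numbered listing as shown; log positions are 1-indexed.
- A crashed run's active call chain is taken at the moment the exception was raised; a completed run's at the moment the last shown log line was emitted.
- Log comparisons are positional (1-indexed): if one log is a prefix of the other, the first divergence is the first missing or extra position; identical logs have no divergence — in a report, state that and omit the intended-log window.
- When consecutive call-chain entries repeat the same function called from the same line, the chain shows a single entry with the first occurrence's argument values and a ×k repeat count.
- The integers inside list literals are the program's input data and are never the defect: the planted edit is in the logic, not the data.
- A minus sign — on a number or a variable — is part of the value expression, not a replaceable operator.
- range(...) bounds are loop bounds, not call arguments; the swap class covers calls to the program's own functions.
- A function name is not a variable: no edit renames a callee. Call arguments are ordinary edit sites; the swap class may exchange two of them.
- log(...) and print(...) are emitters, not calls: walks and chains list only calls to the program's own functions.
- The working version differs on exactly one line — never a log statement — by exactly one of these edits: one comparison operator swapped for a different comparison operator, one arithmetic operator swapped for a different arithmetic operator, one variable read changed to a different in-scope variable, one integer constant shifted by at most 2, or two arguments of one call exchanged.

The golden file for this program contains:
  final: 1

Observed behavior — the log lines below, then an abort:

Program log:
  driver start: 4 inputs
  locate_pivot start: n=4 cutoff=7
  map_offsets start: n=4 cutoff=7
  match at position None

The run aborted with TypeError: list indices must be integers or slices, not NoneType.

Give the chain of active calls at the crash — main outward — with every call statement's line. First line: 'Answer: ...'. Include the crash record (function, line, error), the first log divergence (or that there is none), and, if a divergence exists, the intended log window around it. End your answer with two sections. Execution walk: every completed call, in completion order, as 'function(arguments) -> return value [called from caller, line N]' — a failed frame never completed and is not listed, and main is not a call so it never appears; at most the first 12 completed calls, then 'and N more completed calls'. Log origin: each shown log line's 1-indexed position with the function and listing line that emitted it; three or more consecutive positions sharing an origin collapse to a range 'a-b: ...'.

Answer: main -> locate_pivot (called at line 32).
The tell: At log position 4 the runs split — shown 'match at position None', but the working version logs 'match at position 0'.
Crash: locate_pivot, line 11, TypeError.
First divergence: position 4; shown 'match at position None' vs intended 'match at position 0'.
Intended log window:
  2: locate_pivot start: n=4 cutoff=7
  3: map_offsets start: n=4 cutoff=7
  4: match at position 0
  5: checkpoint: 14
Execution walk:
  map_offsets([7, 7, 11, 4], 7) -> None  [called from locate_pivot, line 9]
Log line origins:
  1: emitted by main (line 31)
  2: emitted by locate_pivot (line 8)
  3: emitted by map_offsets (line 2)
  4: emitted by locate_pivot (line 10)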